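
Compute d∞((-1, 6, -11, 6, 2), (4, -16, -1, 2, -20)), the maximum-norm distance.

max(|x_i - y_i|) = max(|-1 - 4|, |6 - (-16)|, |-11 - (-1)|, |6 - 2|, |2 - (-20)|) = max(5, 22, 10, 4, 22) = 22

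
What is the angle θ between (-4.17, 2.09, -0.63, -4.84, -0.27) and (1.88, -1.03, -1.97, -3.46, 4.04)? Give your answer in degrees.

With u = (-4.17, 2.09, -0.63, -4.84, -0.27), v = (1.88, -1.03, -1.97, -3.46, 4.04):
u·v = (-4.17)·1.88 + 2.09·(-1.03) + (-0.63)·(-1.97) + (-4.84)·(-3.46) + (-0.27)·4.04 = (-7.8396) + (-2.1527) + 1.2411 + 16.7464 + (-1.0908) = 6.9044.
|u| = √((-4.17)² + 2.09² + (-0.63)² + (-4.84)² + (-0.27)²) = √(17.3889 + 4.3681 + 0.3969 + 23.4256 + 0.0729) = √45.6524, |v| = √(1.88² + (-1.03)² + (-1.97)² + (-3.46)² + 4.04²) = √(3.5344 + 1.0609 + 3.8809 + 11.9716 + 16.3216) = √36.7694.
cos θ = (u·v)/(|u||v|) = 6.9044/(√45.6524·√36.7694) ≈ 0.16852
θ = arccos(0.16852) ≈ 80.3°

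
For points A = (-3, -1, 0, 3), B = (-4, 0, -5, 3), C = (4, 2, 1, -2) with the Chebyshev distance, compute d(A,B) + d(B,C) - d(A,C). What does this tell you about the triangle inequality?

d(A,B) = max(1, 1, 5, 0) = 5, d(B,C) = max(8, 2, 6, 5) = 8, d(A,C) = max(7, 3, 1, 5) = 7.
d(A,B) + d(B,C) - d(A,C) = 5 + 8 - 7 = 13 - 7 = 6. This is ≥ 0, so the triangle inequality holds for these points.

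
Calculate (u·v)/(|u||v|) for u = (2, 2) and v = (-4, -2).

With u = (2, 2), v = (-4, -2):
u·v = 2·(-4) + 2·(-2) = (-8) + (-4) = -12.
|u| = √(2² + 2²) = √8, |v| = √((-4)² + (-2)²) = √20, so |u||v| = √(8·20) = √160.
cos θ = (u·v)/(|u||v|) = -12/√160 ≈ -0.9487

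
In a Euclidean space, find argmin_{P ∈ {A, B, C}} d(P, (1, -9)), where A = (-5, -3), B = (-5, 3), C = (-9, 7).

Distances: d(A) ≈ 8.4853, d(B) ≈ 13.4164, d(C) ≈ 18.868. Nearest: A = (-5, -3) with distance 8.4853.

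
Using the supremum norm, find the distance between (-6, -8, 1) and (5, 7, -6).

max(|x_i - y_i|) = max(|-6 - 5|, |-8 - 7|, |1 - (-6)|) = max(11, 15, 7) = 15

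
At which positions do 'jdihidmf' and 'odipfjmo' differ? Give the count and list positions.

Differing positions: 1, 4, 5, 6, 8. Hamming distance = 5.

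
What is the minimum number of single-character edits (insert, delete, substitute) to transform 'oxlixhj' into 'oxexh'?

Let D[i][j] be the edit distance between the first i characters of 'oxlixhj' and the first j characters of 'oxexh', with D[i][0] = i, D[0][j] = j, and D[i][j] = D[i-1][j-1] if the characters match, else 1 + min(D[i-1][j], D[i][j-1], D[i-1][j-1]). Filling the table (rows: prefixes of 'oxlixhj', columns: prefixes of 'oxexh'):
     ε  o  x  e  x  h
  ε  0  1  2  3  4  5
  o  1  0  1  2  3  4
  x  2  1  0  1  2  3
  l  3  2  1  1  2  3
  i  4  3  2  2  2  3
  x  5  4  3  3  2  3
  h  6  5  4  4  3  2
  j  7  6  5  5  4  3
The bottom-right entry gives D[7][5] = 3, so no sequence of fewer than 3 edits works. Backtracking through the table gives one optimal edit sequence (3 edits):
  oxlixhj → oxixhj (del l @3)
  oxixhj → oxexhj (sub i→e @3)
  oxexhj → oxexh (del j @6)
Edit distance = 3.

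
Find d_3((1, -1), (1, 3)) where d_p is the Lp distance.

(Σ|x_i - y_i|^3)^(1/3) = (|1 - 1|^3 + |-1 - 3|^3)^(1/3)
= (0^3 + 4^3)^(1/3) = (0 + 64)^(1/3) = (64)^(1/3) = 4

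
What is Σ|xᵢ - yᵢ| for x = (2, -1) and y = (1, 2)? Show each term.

Σ|x_i - y_i| = |2 - 1| + |-1 - 2| = 1 + 3 = 4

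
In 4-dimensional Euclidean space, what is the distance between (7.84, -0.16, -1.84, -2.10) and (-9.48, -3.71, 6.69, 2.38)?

√(Σ(x_i - y_i)²) = √((7.84 - (-9.48))² + (-0.16 - (-3.71))² + (-1.84 - 6.69)² + (-2.1 - 2.38)²)
= √(17.32² + 3.55² + (-8.53)² + (-4.48)²) = √(299.9824 + 12.6025 + 72.7609 + 20.0704) = √405.4162 ≈ 20.1349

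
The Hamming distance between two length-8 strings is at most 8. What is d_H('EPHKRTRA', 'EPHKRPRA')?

Differing positions: 6. Hamming distance = 1. The maximum possible Hamming distance for length-8 strings is 8, so d_H/8 = 1/8 = 0.125.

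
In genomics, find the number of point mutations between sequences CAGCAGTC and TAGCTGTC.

Differing positions: 1, 5. Hamming distance = 2.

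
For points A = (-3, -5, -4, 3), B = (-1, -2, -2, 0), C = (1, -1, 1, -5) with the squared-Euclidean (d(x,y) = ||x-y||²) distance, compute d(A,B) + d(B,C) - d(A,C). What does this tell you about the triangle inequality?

d(A,B) = 2² + 3² + 2² + 3² = 26, d(B,C) = 2² + 1² + 3² + 5² = 39, d(A,C) = 4² + 4² + 5² + 8² = 121.
d(A,B) + d(B,C) - d(A,C) = 26 + 39 - 121 = 65 - 121 = -56. This is < 0, so the triangle inequality FAILS for these points (squared-Euclidean is not a metric).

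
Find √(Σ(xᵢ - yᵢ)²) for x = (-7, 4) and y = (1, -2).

√(Σ(x_i - y_i)²) = √((-7 - 1)² + (4 - (-2))²)
= √((-8)² + 6²) = √(64 + 36) = √100 = 10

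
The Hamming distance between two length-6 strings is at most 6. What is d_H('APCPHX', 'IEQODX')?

Differing positions: 1, 2, 3, 4, 5. Hamming distance = 5. The maximum possible Hamming distance for length-6 strings is 6, so d_H/6 = 5/6 ≈ 0.8333.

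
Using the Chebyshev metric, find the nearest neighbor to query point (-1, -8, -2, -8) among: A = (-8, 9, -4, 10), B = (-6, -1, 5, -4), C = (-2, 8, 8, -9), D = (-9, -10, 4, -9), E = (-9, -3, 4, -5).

Distances: d(A) = 18, d(B) = 7, d(C) = 16, d(D) = 8, d(E) = 8. Nearest: B = (-6, -1, 5, -4) with distance 7.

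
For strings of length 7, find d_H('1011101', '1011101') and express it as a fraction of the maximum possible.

Differing positions: none. Hamming distance = 0. The maximum possible Hamming distance for length-7 strings is 7, so d_H/7 = 0/7 = 0.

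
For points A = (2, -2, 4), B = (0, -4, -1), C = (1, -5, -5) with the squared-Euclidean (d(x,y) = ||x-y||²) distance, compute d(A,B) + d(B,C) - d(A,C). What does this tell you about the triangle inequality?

d(A,B) = 2² + 2² + 5² = 33, d(B,C) = 1² + 1² + 4² = 18, d(A,C) = 1² + 3² + 9² = 91.
d(A,B) + d(B,C) - d(A,C) = 33 + 18 - 91 = 51 - 91 = -40. This is < 0, so the triangle inequality FAILS for these points (squared-Euclidean is not a metric).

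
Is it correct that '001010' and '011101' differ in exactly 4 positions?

Differing positions: 2, 4, 5, 6. Hamming distance = 4, so the claim is true.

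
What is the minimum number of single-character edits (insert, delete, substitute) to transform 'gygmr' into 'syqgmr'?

Let D[i][j] be the edit distance between the first i characters of 'gygmr' and the first j characters of 'syqgmr', with D[i][0] = i, D[0][j] = j, and D[i][j] = D[i-1][j-1] if the characters match, else 1 + min(D[i-1][j], D[i][j-1], D[i-1][j-1]). Filling the table (rows: prefixes of 'gygmr', columns: prefixes of 'syqgmr'):
     ε  s  y  q  g  m  r
  ε  0  1  2  3  4  5  6
  g  1  1  2  3  3  4  5
  y  2  2  1  2  3  4  5
  g  3  3  2  2  2  3  4
  m  4  4  3  3  3  2  3
  r  5  5  4  4  4  3  2
The bottom-right entry gives D[5][6] = 2, so no sequence of fewer than 2 edits works. Backtracking through the table gives one optimal edit sequence (2 edits):
  gygmr → sygmr (sub g→s @1)
  sygmr → syqgmr (ins q @3)
Edit distance = 2.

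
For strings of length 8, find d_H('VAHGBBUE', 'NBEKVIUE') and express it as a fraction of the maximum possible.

Differing positions: 1, 2, 3, 4, 5, 6. Hamming distance = 6. The maximum possible Hamming distance for length-8 strings is 8, so d_H/8 = 6/8 = 0.75.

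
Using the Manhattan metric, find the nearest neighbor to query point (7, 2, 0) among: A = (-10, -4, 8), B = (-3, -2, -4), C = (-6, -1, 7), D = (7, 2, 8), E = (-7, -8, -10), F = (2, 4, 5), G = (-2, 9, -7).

Distances: d(A) = 31, d(B) = 18, d(C) = 23, d(D) = 8, d(E) = 34, d(F) = 12, d(G) = 23. Nearest: D = (7, 2, 8) with distance 8.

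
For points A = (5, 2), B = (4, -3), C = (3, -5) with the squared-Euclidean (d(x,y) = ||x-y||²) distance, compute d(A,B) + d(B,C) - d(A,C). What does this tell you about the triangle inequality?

d(A,B) = 1² + 5² = 26, d(B,C) = 1² + 2² = 5, d(A,C) = 2² + 7² = 53.
d(A,B) + d(B,C) - d(A,C) = 26 + 5 - 53 = 31 - 53 = -22. This is < 0, so the triangle inequality FAILS for these points (squared-Euclidean is not a metric).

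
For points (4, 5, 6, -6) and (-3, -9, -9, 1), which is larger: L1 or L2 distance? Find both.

L1 = |4 - (-3)| + |5 - (-9)| + |6 - (-9)| + |-6 - 1| = 7 + 14 + 15 + 7 = 43
L2 = √(7² + 14² + 15² + 7²) = √519 ≈ 22.7816
L1 ≥ L2 always (equality iff movement is along one axis); L1 > L2 here.
Ratio L1/L2 = 43/√519 ≈ 1.8875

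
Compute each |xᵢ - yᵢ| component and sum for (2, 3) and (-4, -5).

Σ|x_i - y_i| = |2 - (-4)| + |3 - (-5)| = 6 + 8 = 14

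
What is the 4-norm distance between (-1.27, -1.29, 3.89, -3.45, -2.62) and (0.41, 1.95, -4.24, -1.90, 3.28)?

(Σ|x_i - y_i|^4)^(1/4) = (|-1.27 - 0.41|^4 + |-1.29 - 1.95|^4 + |3.89 - (-4.24)|^4 + |-3.45 - (-1.9)|^4 + |-2.62 - 3.28|^4)^(1/4)
= (1.68^4 + 3.24^4 + 8.13^4 + 1.55^4 + 5.9^4)^(1/4) ≈ (7.9659 + 110.1996 + 4368.8002 + 5.772 + 1211.7361)^(1/4) = (5704.4738)^(1/4) ≈ 8.6907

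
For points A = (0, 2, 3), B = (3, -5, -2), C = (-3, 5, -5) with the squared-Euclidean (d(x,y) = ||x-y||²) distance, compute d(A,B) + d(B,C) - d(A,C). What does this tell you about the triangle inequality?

d(A,B) = 3² + 7² + 5² = 83, d(B,C) = 6² + 10² + 3² = 145, d(A,C) = 3² + 3² + 8² = 82.
d(A,B) + d(B,C) - d(A,C) = 83 + 145 - 82 = 228 - 82 = 146. This is ≥ 0, so the triangle inequality holds for these points.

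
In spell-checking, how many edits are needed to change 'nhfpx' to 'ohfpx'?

Let D[i][j] be the edit distance between the first i characters of 'nhfpx' and the first j characters of 'ohfpx', with D[i][0] = i, D[0][j] = j, and D[i][j] = D[i-1][j-1] if the characters match, else 1 + min(D[i-1][j], D[i][j-1], D[i-1][j-1]). Filling the table (rows: prefixes of 'nhfpx', columns: prefixes of 'ohfpx'):
     ε  o  h  f  p  x
  ε  0  1  2  3  4  5
  n  1  1  2  3  4  5
  h  2  2  1  2  3  4
  f  3  3  2  1  2  3
  p  4  4  3  2  1  2
  x  5  5  4  3  2  1
The bottom-right entry gives D[5][5] = 1, so no sequence of fewer than 1 edit works. Backtracking through the table gives one optimal edit sequence (1 edit):
  nhfpx → ohfpx (sub n→o @1)
Edit distance = 1.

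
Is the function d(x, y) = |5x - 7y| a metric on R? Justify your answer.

No. d fails symmetry: d(4, 5) = |5·4 - 7·5| = |-15| = 15, but d(5, 4) = |5·5 - 7·4| = |-3| = 3. Since 15 ≠ 3, d(x,y) ≠ d(y,x) in general.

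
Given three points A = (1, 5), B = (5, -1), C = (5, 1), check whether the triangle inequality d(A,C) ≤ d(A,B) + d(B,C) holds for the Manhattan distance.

d(A,B) = 4 + 6 = 10, d(B,C) = 0 + 2 = 2, d(A,C) = 4 + 4 = 8.
d(A,C) = 8 ≤ 10 + 2 = 12. Triangle inequality is satisfied.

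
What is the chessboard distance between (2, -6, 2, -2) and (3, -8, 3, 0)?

max(|x_i - y_i|) = max(|2 - 3|, |-6 - (-8)|, |2 - 3|, |-2 - 0|) = max(1, 2, 1, 2) = 2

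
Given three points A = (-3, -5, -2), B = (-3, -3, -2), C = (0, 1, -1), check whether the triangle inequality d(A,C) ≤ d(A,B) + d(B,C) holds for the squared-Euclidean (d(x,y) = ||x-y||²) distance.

d(A,B) = 0² + 2² + 0² = 4, d(B,C) = 3² + 4² + 1² = 26, d(A,C) = 3² + 6² + 1² = 46.
d(A,C) = 46 > 4 + 26 = 30. Triangle inequality is VIOLATED. (Squared-Euclidean is not a metric — this is a counterexample.)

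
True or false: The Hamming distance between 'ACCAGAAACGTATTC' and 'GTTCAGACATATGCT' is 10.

Differing positions: 1, 2, 3, 4, 5, 6, 8, 9, 10, 11, 12, 13, 14, 15. Hamming distance = 14, so the claim that d_H = 10 is false.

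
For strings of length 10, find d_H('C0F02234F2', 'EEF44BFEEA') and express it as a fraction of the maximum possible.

Differing positions: 1, 2, 4, 5, 6, 7, 8, 9, 10. Hamming distance = 9. The maximum possible Hamming distance for length-10 strings is 10, so d_H/10 = 9/10 = 0.9.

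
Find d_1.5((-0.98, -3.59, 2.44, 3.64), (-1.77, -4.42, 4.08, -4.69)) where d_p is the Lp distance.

(Σ|x_i - y_i|^1.5)^(1/1.5) = (|-0.98 - (-1.77)|^1.5 + |-3.59 - (-4.42)|^1.5 + |2.44 - 4.08|^1.5 + |3.64 - (-4.69)|^1.5)^(1/1.5)
= (0.79^1.5 + 0.83^1.5 + 1.64^1.5 + 8.33^1.5)^(1/1.5) ≈ (0.7022 + 0.7562 + 2.1002 + 24.0418)^(1/1.5) = (27.6004)^(1/1.5) ≈ 9.1329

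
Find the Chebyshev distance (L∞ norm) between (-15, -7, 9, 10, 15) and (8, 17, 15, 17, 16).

max(|x_i - y_i|) = max(|-15 - 8|, |-7 - 17|, |9 - 15|, |10 - 17|, |15 - 16|) = max(23, 24, 6, 7, 1) = 24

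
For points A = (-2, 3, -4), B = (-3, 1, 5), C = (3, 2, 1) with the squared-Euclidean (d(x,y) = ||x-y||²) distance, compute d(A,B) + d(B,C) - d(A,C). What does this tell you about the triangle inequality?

d(A,B) = 1² + 2² + 9² = 86, d(B,C) = 6² + 1² + 4² = 53, d(A,C) = 5² + 1² + 5² = 51.
d(A,B) + d(B,C) - d(A,C) = 86 + 53 - 51 = 139 - 51 = 88. This is ≥ 0, so the triangle inequality holds for these points.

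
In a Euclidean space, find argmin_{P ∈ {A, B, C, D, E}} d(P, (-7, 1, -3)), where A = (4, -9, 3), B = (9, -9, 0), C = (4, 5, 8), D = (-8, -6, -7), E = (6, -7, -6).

Distances: d(A) ≈ 16.0312, d(B) ≈ 19.105, d(C) ≈ 16.0624, d(D) ≈ 8.124, d(E) ≈ 15.5563. Nearest: D = (-8, -6, -7) with distance 8.124.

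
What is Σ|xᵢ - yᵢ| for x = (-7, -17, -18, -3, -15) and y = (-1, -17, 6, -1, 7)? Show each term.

Σ|x_i - y_i| = |-7 - (-1)| + |-17 - (-17)| + |-18 - 6| + |-3 - (-1)| + |-15 - 7| = 6 + 0 + 24 + 2 + 22 = 54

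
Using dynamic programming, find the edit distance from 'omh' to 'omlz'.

Let D[i][j] be the edit distance between the first i characters of 'omh' and the first j characters of 'omlz', with D[i][0] = i, D[0][j] = j, and D[i][j] = D[i-1][j-1] if the characters match, else 1 + min(D[i-1][j], D[i][j-1], D[i-1][j-1]). Filling the table (rows: prefixes of 'omh', columns: prefixes of 'omlz'):
     ε  o  m  l  z
  ε  0  1  2  3  4
  o  1  0  1  2  3
  m  2  1  0  1  2
  h  3  2  1  1  2
The bottom-right entry gives D[3][4] = 2, so no sequence of fewer than 2 edits works. Backtracking through the table gives one optimal edit sequence (2 edits):
  omh → omlh (ins l @3)
  omlh → omlz (sub h→z @4)
Edit distance = 2.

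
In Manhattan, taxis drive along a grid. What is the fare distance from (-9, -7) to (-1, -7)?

Σ|x_i - y_i| = |-9 - (-1)| + |-7 - (-7)| = 8 + 0 = 8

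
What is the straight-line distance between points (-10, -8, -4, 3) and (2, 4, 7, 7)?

√(Σ(x_i - y_i)²) = √((-10 - 2)² + (-8 - 4)² + (-4 - 7)² + (3 - 7)²)
= √((-12)² + (-12)² + (-11)² + (-4)²) = √(144 + 144 + 121 + 16) = √425 ≈ 20.6155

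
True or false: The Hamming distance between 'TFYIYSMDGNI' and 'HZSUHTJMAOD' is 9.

Differing positions: 1, 2, 3, 4, 5, 6, 7, 8, 9, 10, 11. Hamming distance = 11, so the claim that d_H = 9 is false.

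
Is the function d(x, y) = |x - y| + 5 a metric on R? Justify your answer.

No. d fails identity of indiscernibles (specifically d(x,x) = 0): d(-4, -4) = |-4 - (-4)| + 5 = 0 + 5 = 5 ≠ 0.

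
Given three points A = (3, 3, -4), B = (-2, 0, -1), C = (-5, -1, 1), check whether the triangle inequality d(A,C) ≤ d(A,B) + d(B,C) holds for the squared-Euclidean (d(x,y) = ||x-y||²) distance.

d(A,B) = 5² + 3² + 3² = 43, d(B,C) = 3² + 1² + 2² = 14, d(A,C) = 8² + 4² + 5² = 105.
d(A,C) = 105 > 43 + 14 = 57. Triangle inequality is VIOLATED. (Squared-Euclidean is not a metric — this is a counterexample.)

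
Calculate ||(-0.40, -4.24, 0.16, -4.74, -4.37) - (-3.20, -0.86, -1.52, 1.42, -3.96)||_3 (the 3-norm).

(Σ|x_i - y_i|^3)^(1/3) = (|-0.4 - (-3.2)|^3 + |-4.24 - (-0.86)|^3 + |0.16 - (-1.52)|^3 + |-4.74 - 1.42|^3 + |-4.37 - (-3.96)|^3)^(1/3)
= (2.8^3 + 3.38^3 + 1.68^3 + 6.16^3 + 0.41^3)^(1/3) ≈ (21.952 + 38.6145 + 4.7416 + 233.7449 + 0.0689)^(1/3) = (299.1219)^(1/3) ≈ 6.6878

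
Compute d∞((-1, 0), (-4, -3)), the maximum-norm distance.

max(|x_i - y_i|) = max(|-1 - (-4)|, |0 - (-3)|) = max(3, 3) = 3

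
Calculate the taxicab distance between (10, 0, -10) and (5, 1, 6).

Σ|x_i - y_i| = |10 - 5| + |0 - 1| + |-10 - 6| = 5 + 1 + 16 = 22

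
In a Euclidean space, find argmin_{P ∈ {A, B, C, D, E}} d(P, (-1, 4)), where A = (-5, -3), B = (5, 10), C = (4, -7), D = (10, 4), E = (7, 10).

Distances: d(A) ≈ 8.0623, d(B) ≈ 8.4853, d(C) ≈ 12.083, d(D) = 11, d(E) = 10. Nearest: A = (-5, -3) with distance 8.0623.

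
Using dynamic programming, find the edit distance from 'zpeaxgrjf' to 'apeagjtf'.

Let D[i][j] be the edit distance between the first i characters of 'zpeaxgrjf' and the first j characters of 'apeagjtf', with D[i][0] = i, D[0][j] = j, and D[i][j] = D[i-1][j-1] if the characters match, else 1 + min(D[i-1][j], D[i][j-1], D[i-1][j-1]). Filling the table (rows: prefixes of 'zpeaxgrjf', columns: prefixes of 'apeagjtf'):
     ε  a  p  e  a  g  j  t  f
  ε  0  1  2  3  4  5  6  7  8
  z  1  1  2  3  4  5  6  7  8
  p  2  2  1  2  3  4  5  6  7
  e  3  3  2  1  2  3  4  5  6
  a  4  3  3  2  1  2  3  4  5
  x  5  4  4  3  2  2  3  4  5
  g  6  5  5  4  3  2  3  4  5
  r  7  6  6  5  4  3  3  4  5
  j  8  7  7  6  5  4  3  4  5
  f  9  8  8  7  6  5  4  4  4
The bottom-right entry gives D[9][8] = 4, so no sequence of fewer than 4 edits works. Backtracking through the table gives one optimal edit sequence (4 edits):
  zpeaxgrjf → apeaxgrjf (sub z→a @1)
  apeaxgrjf → apeagrjf (del x @5)
  apeagrjf → apeagjjf (sub r→j @6)
  apeagjjf → apeagjtf (sub j→t @7)
Edit distance = 4.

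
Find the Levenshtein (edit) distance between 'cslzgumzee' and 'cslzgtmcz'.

Let D[i][j] be the edit distance between the first i characters of 'cslzgumzee' and the first j characters of 'cslzgtmcz', with D[i][0] = i, D[0][j] = j, and D[i][j] = D[i-1][j-1] if the characters match, else 1 + min(D[i-1][j], D[i][j-1], D[i-1][j-1]). Filling the table (rows: prefixes of 'cslzgumzee', columns: prefixes of 'cslzgtmcz'):
     ε  c  s  l  z  g  t  m  c  z
  ε  0  1  2  3  4  5  6  7  8  9
  c  1  0  1  2  3  4  5  6  7  8
  s  2  1  0  1  2  3  4  5  6  7
  l  3  2  1  0  1  2  3  4  5  6
  z  4  3  2  1  0  1  2  3  4  5
  g  5  4  3  2  1  0  1  2  3  4
  u  6  5  4  3  2  1  1  2  3  4
  m  7  6  5  4  3  2  2  1  2  3
  z  8  7  6  5  4  3  3  2  2  2
  e  9  8  7  6  5  4  4  3  3  3
  e 10  9  8  7  6  5  5  4  4  4
The bottom-right entry gives D[10][9] = 4, so no sequence of fewer than 4 edits works. Backtracking through the table gives one optimal edit sequence (4 edits):
  cslzgumzee → cslzgtmzee (sub u→t @6)
  cslzgtmzee → cslzgtmee (del z @8)
  cslzgtmee → cslzgtmce (sub e→c @8)
  cslzgtmce → cslzgtmcz (sub e→z @9)
Edit distance = 4.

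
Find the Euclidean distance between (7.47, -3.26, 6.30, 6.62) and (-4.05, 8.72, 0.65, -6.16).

√(Σ(x_i - y_i)²) = √((7.47 - (-4.05))² + (-3.26 - 8.72)² + (6.3 - 0.65)² + (6.62 - (-6.16))²)
= √(11.52² + (-11.98)² + 5.65² + 12.78²) = √(132.7104 + 143.5204 + 31.9225 + 163.3284) = √471.4817 ≈ 21.7136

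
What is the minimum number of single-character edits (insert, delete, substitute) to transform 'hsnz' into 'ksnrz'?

Let D[i][j] be the edit distance between the first i characters of 'hsnz' and the first j characters of 'ksnrz', with D[i][0] = i, D[0][j] = j, and D[i][j] = D[i-1][j-1] if the characters match, else 1 + min(D[i-1][j], D[i][j-1], D[i-1][j-1]). Filling the table (rows: prefixes of 'hsnz', columns: prefixes of 'ksnrz'):
     ε  k  s  n  r  z
  ε  0  1  2  3  4  5
  h  1  1  2  3  4  5
  s  2  2  1  2  3  4
  n  3  3  2  1  2  3
  z  4  4  3  2  2  2
The bottom-right entry gives D[4][5] = 2, so no sequence of fewer than 2 edits works. Backtracking through the table gives one optimal edit sequence (2 edits):
  hsnz → ksnz (sub h→k @1)
  ksnz → ksnrz (ins r @4)
Edit distance = 2.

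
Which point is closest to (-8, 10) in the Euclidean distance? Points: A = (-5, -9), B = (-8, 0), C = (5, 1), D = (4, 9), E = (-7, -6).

Distances: d(A) ≈ 19.2354, d(B) = 10, d(C) ≈ 15.8114, d(D) ≈ 12.0416, d(E) ≈ 16.0312. Nearest: B = (-8, 0) with distance 10.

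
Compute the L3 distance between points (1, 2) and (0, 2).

(Σ|x_i - y_i|^3)^(1/3) = (|1 - 0|^3 + |2 - 2|^3)^(1/3)
= (1^3 + 0^3)^(1/3) = (1 + 0)^(1/3) = (1)^(1/3) = 1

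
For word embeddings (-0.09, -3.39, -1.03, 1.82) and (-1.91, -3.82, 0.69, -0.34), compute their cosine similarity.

With u = (-0.09, -3.39, -1.03, 1.82), v = (-1.91, -3.82, 0.69, -0.34):
u·v = (-0.09)·(-1.91) + (-3.39)·(-3.82) + (-1.03)·0.69 + 1.82·(-0.34) = 0.1719 + 12.9498 + (-0.7107) + (-0.6188) = 11.7922.
|u| = √((-0.09)² + (-3.39)² + (-1.03)² + 1.82²) = √(0.0081 + 11.4921 + 1.0609 + 3.3124) = √15.8735, |v| = √((-1.91)² + (-3.82)² + 0.69² + (-0.34)²) = √(3.6481 + 14.5924 + 0.4761 + 0.1156) = √18.8322.
cos θ = (u·v)/(|u||v|) = 11.7922/(√15.8735·√18.8322) ≈ 0.682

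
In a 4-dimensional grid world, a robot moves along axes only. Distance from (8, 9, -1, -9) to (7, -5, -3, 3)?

Σ|x_i - y_i| = |8 - 7| + |9 - (-5)| + |-1 - (-3)| + |-9 - 3| = 1 + 14 + 2 + 12 = 29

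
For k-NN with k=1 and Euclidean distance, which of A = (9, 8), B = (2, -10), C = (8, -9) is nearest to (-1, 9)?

Distances: d(A) ≈ 10.0499, d(B) ≈ 19.2354, d(C) ≈ 20.1246. Nearest: A = (9, 8) with distance 10.0499.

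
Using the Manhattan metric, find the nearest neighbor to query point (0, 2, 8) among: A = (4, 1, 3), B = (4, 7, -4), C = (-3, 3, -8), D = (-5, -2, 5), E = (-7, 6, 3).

Distances: d(A) = 10, d(B) = 21, d(C) = 20, d(D) = 12, d(E) = 16. Nearest: A = (4, 1, 3) with distance 10.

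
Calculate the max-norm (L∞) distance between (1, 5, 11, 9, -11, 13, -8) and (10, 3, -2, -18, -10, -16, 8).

max(|x_i - y_i|) = max(|1 - 10|, |5 - 3|, |11 - (-2)|, |9 - (-18)|, |-11 - (-10)|, |13 - (-16)|, |-8 - 8|) = max(9, 2, 13, 27, 1, 29, 16) = 29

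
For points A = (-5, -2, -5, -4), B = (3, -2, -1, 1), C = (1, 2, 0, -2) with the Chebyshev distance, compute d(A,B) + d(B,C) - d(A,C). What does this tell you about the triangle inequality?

d(A,B) = max(8, 0, 4, 5) = 8, d(B,C) = max(2, 4, 1, 3) = 4, d(A,C) = max(6, 4, 5, 2) = 6.
d(A,B) + d(B,C) - d(A,C) = 8 + 4 - 6 = 12 - 6 = 6. This is ≥ 0, so the triangle inequality holds for these points.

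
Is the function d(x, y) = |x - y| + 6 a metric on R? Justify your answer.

No. d fails identity of indiscernibles (specifically d(x,x) = 0): d(-4, -4) = |-4 - (-4)| + 6 = 0 + 6 = 6 ≠ 0.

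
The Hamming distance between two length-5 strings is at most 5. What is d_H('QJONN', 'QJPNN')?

Differing positions: 3. Hamming distance = 1. The maximum possible Hamming distance for length-5 strings is 5, so d_H/5 = 1/5 = 0.2.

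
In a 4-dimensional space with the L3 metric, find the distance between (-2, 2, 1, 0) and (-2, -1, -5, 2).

(Σ|x_i - y_i|^3)^(1/3) = (|-2 - (-2)|^3 + |2 - (-1)|^3 + |1 - (-5)|^3 + |0 - 2|^3)^(1/3)
= (0^3 + 3^3 + 6^3 + 2^3)^(1/3) = (0 + 27 + 216 + 8)^(1/3) = (251)^(1/3) ≈ 6.308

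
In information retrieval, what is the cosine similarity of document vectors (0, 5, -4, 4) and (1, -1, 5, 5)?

With u = (0, 5, -4, 4), v = (1, -1, 5, 5):
u·v = 0·1 + 5·(-1) + (-4)·5 + 4·5 = 0 + (-5) + (-20) + 20 = -5.
|u| = √(0² + 5² + (-4)² + 4²) = √57, |v| = √(1² + (-1)² + 5² + 5²) = √52, so |u||v| = √(57·52) = √2964.
cos θ = (u·v)/(|u||v|) = -5/√2964 ≈ -0.0918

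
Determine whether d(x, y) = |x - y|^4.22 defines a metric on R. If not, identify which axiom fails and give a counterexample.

No. d(x,y) = |x-y|^4.22 fails the triangle inequality since p = 4.22 > 1. Counterexample: x = 4, y = 15, z = 25. d(x,z) = |4 - 25|^4.22 = 21^4.22 ≈ 379984.0994, but d(x,y) + d(y,z) = 11^4.22 + 10^4.22 ≈ 24812.8775 + 16595.8691 = 41408.7466. Since 379984.0994 > 41408.7466, the triangle inequality is violated.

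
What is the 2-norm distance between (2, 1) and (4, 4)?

(Σ|x_i - y_i|^2)^(1/2) = (|2 - 4|^2 + |1 - 4|^2)^(1/2)
= (2^2 + 3^2)^(1/2) = (4 + 9)^(1/2) = (13)^(1/2) ≈ 3.6056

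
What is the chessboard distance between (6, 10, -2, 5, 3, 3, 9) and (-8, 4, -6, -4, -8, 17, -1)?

max(|x_i - y_i|) = max(|6 - (-8)|, |10 - 4|, |-2 - (-6)|, |5 - (-4)|, |3 - (-8)|, |3 - 17|, |9 - (-1)|) = max(14, 6, 4, 9, 11, 14, 10) = 14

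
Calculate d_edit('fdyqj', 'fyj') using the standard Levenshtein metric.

Let D[i][j] be the edit distance between the first i characters of 'fdyqj' and the first j characters of 'fyj', with D[i][0] = i, D[0][j] = j, and D[i][j] = D[i-1][j-1] if the characters match, else 1 + min(D[i-1][j], D[i][j-1], D[i-1][j-1]). Filling the table (rows: prefixes of 'fdyqj', columns: prefixes of 'fyj'):
     ε  f  y  j
  ε  0  1  2  3
  f  1  0  1  2
  d  2  1  1  2
  y  3  2  1  2
  q  4  3  2  2
  j  5  4  3  2
The bottom-right entry gives D[5][3] = 2, so no sequence of fewer than 2 edits works. Backtracking through the table gives one optimal edit sequence (2 edits):
  fdyqj → fyqj (del d @2)
  fyqj → fyj (del q @3)
Edit distance = 2.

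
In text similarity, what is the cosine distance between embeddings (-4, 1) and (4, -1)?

With u = (-4, 1), v = (4, -1):
u·v = (-4)·4 + 1·(-1) = (-16) + (-1) = -17.
|u| = √((-4)² + 1²) = √17, |v| = √(4² + (-1)²) = √17, so |u||v| = √(17·17) = √289 = 17.
cos θ = (u·v)/(|u||v|) = -17/17 = -1
Cosine distance = 1 - cos θ = 1 - (-1) = 2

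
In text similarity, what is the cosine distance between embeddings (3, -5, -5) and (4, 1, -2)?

With u = (3, -5, -5), v = (4, 1, -2):
u·v = 3·4 + (-5)·1 + (-5)·(-2) = 12 + (-5) + 10 = 17.
|u| = √(3² + (-5)² + (-5)²) = √59, |v| = √(4² + 1² + (-2)²) = √21, so |u||v| = √(59·21) = √1239.
cos θ = (u·v)/(|u||v|) = 17/√1239 ≈ 0.483
Cosine distance = 1 - cos θ ≈ 1 - 0.483 = 0.517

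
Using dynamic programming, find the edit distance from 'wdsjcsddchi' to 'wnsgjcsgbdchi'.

Let D[i][j] be the edit distance between the first i characters of 'wdsjcsddchi' and the first j characters of 'wnsgjcsgbdchi', with D[i][0] = i, D[0][j] = j, and D[i][j] = D[i-1][j-1] if the characters match, else 1 + min(D[i-1][j], D[i][j-1], D[i-1][j-1]). Filling the table (rows: prefixes of 'wdsjcsddchi', columns: prefixes of 'wnsgjcsgbdchi'):
     ε  w  n  s  g  j  c  s  g  b  d  c  h  i
  ε  0  1  2  3  4  5  6  7  8  9 10 11 12 13
  w  1  0  1  2  3  4  5  6  7  8  9 10 11 12
  d  2  1  1  2  3  4  5  6  7  8  8  9 10 11
  s  3  2  2  1  2  3  4  5  6  7  8  9 10 11
  j  4  3  3  2  2  2  3  4  5  6  7  8  9 10
  c  5  4  4  3  3  3  2  3  4  5  6  7  8  9
  s  6  5  5  4  4  4  3  2  3  4  5  6  7  8
  d  7  6  6  5  5  5  4  3  3  4  4  5  6  7
  d  8  7  7  6  6  6  5  4  4  4  4  5  6  7
  c  9  8  8  7  7  7  6  5  5  5  5  4  5  6
  h 10  9  9  8  8  8  7  6  6  6  6  5  4  5
  i 11 10 10  9  9  9  8  7  7  7  7  6  5  4
The bottom-right entry gives D[11][13] = 4, so no sequence of fewer than 4 edits works. Backtracking through the table gives one optimal edit sequence (4 edits):
  wdsjcsddchi → wnsjcsddchi (sub d→n @2)
  wnsjcsddchi → wnsgjcsddchi (ins g @4)
  wnsgjcsddchi → wnsgjcsgddchi (ins g @8)
  wnsgjcsgddchi → wnsgjcsgbdchi (sub d→b @9)
Edit distance = 4.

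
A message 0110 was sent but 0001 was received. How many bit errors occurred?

Differing positions: 2, 3, 4. Hamming distance = 3.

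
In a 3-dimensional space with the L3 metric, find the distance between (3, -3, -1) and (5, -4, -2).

(Σ|x_i - y_i|^3)^(1/3) = (|3 - 5|^3 + |-3 - (-4)|^3 + |-1 - (-2)|^3)^(1/3)
= (2^3 + 1^3 + 1^3)^(1/3) = (8 + 1 + 1)^(1/3) = (10)^(1/3) ≈ 2.1544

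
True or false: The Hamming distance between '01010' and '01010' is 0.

Differing positions: none. Hamming distance = 0, so the claim is true.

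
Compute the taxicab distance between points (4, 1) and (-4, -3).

Σ|x_i - y_i| = |4 - (-4)| + |1 - (-3)| = 8 + 4 = 12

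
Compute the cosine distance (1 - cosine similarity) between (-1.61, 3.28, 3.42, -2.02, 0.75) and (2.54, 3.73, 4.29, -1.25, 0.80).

With u = (-1.61, 3.28, 3.42, -2.02, 0.75), v = (2.54, 3.73, 4.29, -1.25, 0.80):
u·v = (-1.61)·2.54 + 3.28·3.73 + 3.42·4.29 + (-2.02)·(-1.25) + 0.75·0.8 = (-4.0894) + 12.2344 + 14.6718 + 2.525 + 0.6 = 25.9418.
|u| = √((-1.61)² + 3.28² + 3.42² + (-2.02)² + 0.75²) = √(2.5921 + 10.7584 + 11.6964 + 4.0804 + 0.5625) = √29.6898, |v| = √(2.54² + 3.73² + 4.29² + (-1.25)² + 0.8²) = √(6.4516 + 13.9129 + 18.4041 + 1.5625 + 0.64) = √40.9711.
cos θ = (u·v)/(|u||v|) = 25.9418/(√29.6898·√40.9711) ≈ 0.7438
Cosine distance = 1 - cos θ ≈ 1 - 0.7438 = 0.2562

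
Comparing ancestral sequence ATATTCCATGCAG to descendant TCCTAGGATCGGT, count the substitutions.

Differing positions: 1, 2, 3, 5, 6, 7, 10, 11, 12, 13. Hamming distance = 10.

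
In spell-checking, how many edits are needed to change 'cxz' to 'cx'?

Let D[i][j] be the edit distance between the first i characters of 'cxz' and the first j characters of 'cx', with D[i][0] = i, D[0][j] = j, and D[i][j] = D[i-1][j-1] if the characters match, else 1 + min(D[i-1][j], D[i][j-1], D[i-1][j-1]). Filling the table (rows: prefixes of 'cxz', columns: prefixes of 'cx'):
     ε  c  x
  ε  0  1  2
  c  1  0  1
  x  2  1  0
  z  3  2  1
The bottom-right entry gives D[3][2] = 1, so no sequence of fewer than 1 edit works. Backtracking through the table gives one optimal edit sequence (1 edit):
  cxz → cx (del z @3)
Edit distance = 1.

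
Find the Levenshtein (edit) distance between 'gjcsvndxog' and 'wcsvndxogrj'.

Let D[i][j] be the edit distance between the first i characters of 'gjcsvndxog' and the first j characters of 'wcsvndxogrj', with D[i][0] = i, D[0][j] = j, and D[i][j] = D[i-1][j-1] if the characters match, else 1 + min(D[i-1][j], D[i][j-1], D[i-1][j-1]). Filling the table (rows: prefixes of 'gjcsvndxog', columns: prefixes of 'wcsvndxogrj'):
     ε  w  c  s  v  n  d  x  o  g  r  j
  ε  0  1  2  3  4  5  6  7  8  9 10 11
  g  1  1  2  3  4  5  6  7  8  8  9 10
  j  2  2  2  3  4  5  6  7  8  9  9  9
  c  3  3  2  3  4  5  6  7  8  9 10 10
  s  4  4  3  2  3  4  5  6  7  8  9 10
  v  5  5  4  3  2  3  4  5  6  7  8  9
  n  6  6  5  4  3  2  3  4  5  6  7  8
  d  7  7  6  5  4  3  2  3  4  5  6  7
  x  8  8  7  6  5  4  3  2  3  4  5  6
  o  9  9  8  7  6  5  4  3  2  3  4  5
  g 10 10  9  8  7  6  5  4  3  2  3  4
The bottom-right entry gives D[10][11] = 4, so no sequence of fewer than 4 edits works. Backtracking through the table gives one optimal edit sequence (4 edits):
  gjcsvndxog → jcsvndxog (del g @1)
  jcsvndxog → wcsvndxog (sub j→w @1)
  wcsvndxog → wcsvndxogr (ins r @10)
  wcsvndxogr → wcsvndxogrj (ins j @11)
Edit distance = 4.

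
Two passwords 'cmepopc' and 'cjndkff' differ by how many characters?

Differing positions: 2, 3, 4, 5, 6, 7. Hamming distance = 6.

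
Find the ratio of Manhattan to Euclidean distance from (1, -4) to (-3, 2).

L1 = |1 - (-3)| + |-4 - 2| = 4 + 6 = 10
L2 = √(4² + 6²) = √52 ≈ 7.2111
L1 ≥ L2 always (equality iff movement is along one axis); L1 > L2 here.
Ratio L1/L2 = 10/√52 ≈ 1.3868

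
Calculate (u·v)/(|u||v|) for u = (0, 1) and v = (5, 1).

With u = (0, 1), v = (5, 1):
u·v = 0·5 + 1·1 = 0 + 1 = 1.
|u| = √(0² + 1²) = √1, |v| = √(5² + 1²) = √26, so |u||v| = √(1·26) = √26.
cos θ = (u·v)/(|u||v|) = 1/√26 ≈ 0.1961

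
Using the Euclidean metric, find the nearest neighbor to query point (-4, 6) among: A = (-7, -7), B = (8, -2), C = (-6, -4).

Distances: d(A) ≈ 13.3417, d(B) ≈ 14.4222, d(C) ≈ 10.198. Nearest: C = (-6, -4) with distance 10.198.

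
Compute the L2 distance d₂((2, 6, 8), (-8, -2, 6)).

√(Σ(x_i - y_i)²) = √((2 - (-8))² + (6 - (-2))² + (8 - 6)²)
= √(10² + 8² + 2²) = √(100 + 64 + 4) = √168 ≈ 12.9615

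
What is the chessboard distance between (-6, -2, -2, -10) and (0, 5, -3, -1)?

max(|x_i - y_i|) = max(|-6 - 0|, |-2 - 5|, |-2 - (-3)|, |-10 - (-1)|) = max(6, 7, 1, 9) = 9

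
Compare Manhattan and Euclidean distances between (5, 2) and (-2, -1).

L1 = |5 - (-2)| + |2 - (-1)| = 7 + 3 = 10
L2 = √(7² + 3²) = √58 ≈ 7.6158
L1 ≥ L2 always (equality iff movement is along one axis); L1 > L2 here.
Ratio L1/L2 = 10/√58 ≈ 1.3131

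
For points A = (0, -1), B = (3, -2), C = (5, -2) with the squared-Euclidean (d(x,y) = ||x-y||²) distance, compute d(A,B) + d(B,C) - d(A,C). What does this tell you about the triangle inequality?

d(A,B) = 3² + 1² = 10, d(B,C) = 2² + 0² = 4, d(A,C) = 5² + 1² = 26.
d(A,B) + d(B,C) - d(A,C) = 10 + 4 - 26 = 14 - 26 = -12. This is < 0, so the triangle inequality FAILS for these points (squared-Euclidean is not a metric).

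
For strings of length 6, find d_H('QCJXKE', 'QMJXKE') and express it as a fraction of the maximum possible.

Differing positions: 2. Hamming distance = 1. The maximum possible Hamming distance for length-6 strings is 6, so d_H/6 = 1/6 ≈ 0.1667.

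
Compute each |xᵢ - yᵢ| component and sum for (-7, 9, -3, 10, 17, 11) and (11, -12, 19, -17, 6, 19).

Σ|x_i - y_i| = |-7 - 11| + |9 - (-12)| + |-3 - 19| + |10 - (-17)| + |17 - 6| + |11 - 19| = 18 + 21 + 22 + 27 + 11 + 8 = 107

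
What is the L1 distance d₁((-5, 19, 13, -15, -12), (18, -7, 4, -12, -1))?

Σ|x_i - y_i| = |-5 - 18| + |19 - (-7)| + |13 - 4| + |-15 - (-12)| + |-12 - (-1)| = 23 + 26 + 9 + 3 + 11 = 72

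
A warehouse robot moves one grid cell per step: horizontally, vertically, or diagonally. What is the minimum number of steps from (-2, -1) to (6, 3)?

max(|x_i - y_i|) = max(|-2 - 6|, |-1 - 3|) = max(8, 4) = 8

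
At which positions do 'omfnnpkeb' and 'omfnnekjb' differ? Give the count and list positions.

Differing positions: 6, 8. Hamming distance = 2.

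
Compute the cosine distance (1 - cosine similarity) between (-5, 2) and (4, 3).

With u = (-5, 2), v = (4, 3):
u·v = (-5)·4 + 2·3 = (-20) + 6 = -14.
|u| = √((-5)² + 2²) = √29, |v| = √(4² + 3²) = √25, so |u||v| = √(29·25) = √725.
cos θ = (u·v)/(|u||v|) = -14/√725 ≈ -0.5199
Cosine distance = 1 - cos θ ≈ 1 - (-0.5199) = 1.5199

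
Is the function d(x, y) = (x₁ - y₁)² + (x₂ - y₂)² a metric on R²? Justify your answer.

No. The squared Euclidean distance fails the triangle inequality. Counterexample: x = (0, 0), y = (1, 4), z = (2, 8). d(x,z) = 2² + 8² = 68, but d(x,y) + d(y,z) = (1² + 4²) + (1² + 4²) = 17 + 17 = 34. Since 68 > 34, the triangle inequality is violated. (Note: √d, the ordinary Euclidean distance, IS a metric.)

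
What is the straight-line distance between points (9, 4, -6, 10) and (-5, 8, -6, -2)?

√(Σ(x_i - y_i)²) = √((9 - (-5))² + (4 - 8)² + (-6 - (-6))² + (10 - (-2))²)
= √(14² + (-4)² + 0² + 12²) = √(196 + 16 + 0 + 144) = √356 ≈ 18.868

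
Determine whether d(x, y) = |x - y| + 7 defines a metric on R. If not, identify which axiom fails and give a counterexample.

No. d fails identity of indiscernibles (specifically d(x,x) = 0): d(-5, -5) = |-5 - (-5)| + 7 = 0 + 7 = 7 ≠ 0.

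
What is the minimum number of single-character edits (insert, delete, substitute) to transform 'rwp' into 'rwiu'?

Let D[i][j] be the edit distance between the first i characters of 'rwp' and the first j characters of 'rwiu', with D[i][0] = i, D[0][j] = j, and D[i][j] = D[i-1][j-1] if the characters match, else 1 + min(D[i-1][j], D[i][j-1], D[i-1][j-1]). Filling the table (rows: prefixes of 'rwp', columns: prefixes of 'rwiu'):
     ε  r  w  i  u
  ε  0  1  2  3  4
  r  1  0  1  2  3
  w  2  1  0  1  2
  p  3  2  1  1  2
The bottom-right entry gives D[3][4] = 2, so no sequence of fewer than 2 edits works. Backtracking through the table gives one optimal edit sequence (2 edits):
  rwp → rwip (ins i @3)
  rwip → rwiu (sub p→u @4)
Edit distance = 2.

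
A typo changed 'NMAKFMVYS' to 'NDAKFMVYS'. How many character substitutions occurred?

Differing positions: 2. Hamming distance = 1.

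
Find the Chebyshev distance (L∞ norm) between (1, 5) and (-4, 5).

max(|x_i - y_i|) = max(|1 - (-4)|, |5 - 5|) = max(5, 0) = 5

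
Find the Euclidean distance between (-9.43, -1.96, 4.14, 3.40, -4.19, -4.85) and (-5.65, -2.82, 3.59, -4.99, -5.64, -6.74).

√(Σ(x_i - y_i)²) = √((-9.43 - (-5.65))² + (-1.96 - (-2.82))² + (4.14 - 3.59)² + (3.4 - (-4.99))² + (-4.19 - (-5.64))² + (-4.85 - (-6.74))²)
= √((-3.78)² + 0.86² + 0.55² + 8.39² + 1.45² + 1.89²) = √(14.2884 + 0.7396 + 0.3025 + 70.3921 + 2.1025 + 3.5721) = √91.3972 ≈ 9.5602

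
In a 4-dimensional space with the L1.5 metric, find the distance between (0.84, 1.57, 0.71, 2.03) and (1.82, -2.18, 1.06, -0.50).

(Σ|x_i - y_i|^1.5)^(1/1.5) = (|0.84 - 1.82|^1.5 + |1.57 - (-2.18)|^1.5 + |0.71 - 1.06|^1.5 + |2.03 - (-0.5)|^1.5)^(1/1.5)
= (0.98^1.5 + 3.75^1.5 + 0.35^1.5 + 2.53^1.5)^(1/1.5) ≈ (0.9702 + 7.2618 + 0.2071 + 4.0242)^(1/1.5) = (12.4633)^(1/1.5) ≈ 5.3755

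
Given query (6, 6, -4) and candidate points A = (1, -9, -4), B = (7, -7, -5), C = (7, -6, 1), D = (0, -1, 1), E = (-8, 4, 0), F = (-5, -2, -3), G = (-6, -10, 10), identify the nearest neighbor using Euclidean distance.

Distances: d(A) ≈ 15.8114, d(B) ≈ 13.0767, d(C) ≈ 13.0384, d(D) ≈ 10.4881, d(E) ≈ 14.6969, d(F) ≈ 13.6382, d(G) ≈ 24.4131. Nearest: D = (0, -1, 1) with distance 10.4881.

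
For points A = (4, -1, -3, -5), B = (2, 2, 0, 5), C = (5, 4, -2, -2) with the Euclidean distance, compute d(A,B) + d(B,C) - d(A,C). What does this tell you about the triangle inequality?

d(A,B) = √(2² + 3² + 3² + 10²) = √122 ≈ 11.0454, d(B,C) = √(3² + 2² + 2² + 7²) = √66 ≈ 8.124, d(A,C) = √(1² + 5² + 1² + 3²) = √36 = 6.
d(A,B) + d(B,C) - d(A,C) = 11.0454 + 8.124 - 6 = 19.1694 - 6 = 13.1694 (to 4 decimal places). This is ≥ 0, so the triangle inequality holds for these points.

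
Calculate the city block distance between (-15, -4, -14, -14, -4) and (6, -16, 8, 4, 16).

Σ|x_i - y_i| = |-15 - 6| + |-4 - (-16)| + |-14 - 8| + |-14 - 4| + |-4 - 16| = 21 + 12 + 22 + 18 + 20 = 93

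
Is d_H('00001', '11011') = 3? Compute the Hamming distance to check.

Differing positions: 1, 2, 4. Hamming distance = 3, so the claim is true.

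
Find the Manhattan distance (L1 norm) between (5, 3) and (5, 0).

Σ|x_i - y_i| = |5 - 5| + |3 - 0| = 0 + 3 = 3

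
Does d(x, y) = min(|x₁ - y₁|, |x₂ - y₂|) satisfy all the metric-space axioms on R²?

No. d fails identity of indiscernibles: take x = (-5, 0) and y = (-5, 5). Then d(x,y) = min(|-5 - (-5)|, |0 - 5|) = min(0, 5) = 0, yet x ≠ y.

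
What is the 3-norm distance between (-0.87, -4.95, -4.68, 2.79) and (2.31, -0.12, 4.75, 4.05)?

(Σ|x_i - y_i|^3)^(1/3) = (|-0.87 - 2.31|^3 + |-4.95 - (-0.12)|^3 + |-4.68 - 4.75|^3 + |2.79 - 4.05|^3)^(1/3)
= (3.18^3 + 4.83^3 + 9.43^3 + 1.26^3)^(1/3) ≈ (32.1574 + 112.6786 + 838.5618 + 2.0004)^(1/3) = (985.3982)^(1/3) ≈ 9.9511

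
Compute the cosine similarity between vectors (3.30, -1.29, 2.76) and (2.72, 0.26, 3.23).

With u = (3.30, -1.29, 2.76), v = (2.72, 0.26, 3.23):
u·v = 3.3·2.72 + (-1.29)·0.26 + 2.76·3.23 = 8.976 + (-0.3354) + 8.9148 = 17.5554.
|u| = √(3.3² + (-1.29)² + 2.76²) = √(10.89 + 1.6641 + 7.6176) = √20.1717, |v| = √(2.72² + 0.26² + 3.23²) = √(7.3984 + 0.0676 + 10.4329) = √17.8989.
cos θ = (u·v)/(|u||v|) = 17.5554/(√20.1717·√17.8989) ≈ 0.9239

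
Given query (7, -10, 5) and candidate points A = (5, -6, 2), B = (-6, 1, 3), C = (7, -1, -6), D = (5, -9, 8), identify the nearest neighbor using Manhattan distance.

Distances: d(A) = 9, d(B) = 26, d(C) = 20, d(D) = 6. Nearest: D = (5, -9, 8) with distance 6.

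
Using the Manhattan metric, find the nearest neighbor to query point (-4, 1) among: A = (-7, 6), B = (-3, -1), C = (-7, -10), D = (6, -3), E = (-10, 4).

Distances: d(A) = 8, d(B) = 3, d(C) = 14, d(D) = 14, d(E) = 9. Nearest: B = (-3, -1) with distance 3.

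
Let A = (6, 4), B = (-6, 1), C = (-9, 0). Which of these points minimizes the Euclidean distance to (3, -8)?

Distances: d(A) ≈ 12.3693, d(B) ≈ 12.7279, d(C) ≈ 14.4222. Nearest: A = (6, 4) with distance 12.3693.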